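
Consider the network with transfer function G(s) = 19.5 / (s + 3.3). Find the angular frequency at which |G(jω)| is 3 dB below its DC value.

3.3 rad s⁻¹

For a single-pole low-pass, the −3 dB point is at the pole: ω = 3.3 rad s⁻¹.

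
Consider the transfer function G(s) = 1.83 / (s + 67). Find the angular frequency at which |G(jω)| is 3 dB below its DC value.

67 rad/s

For a single-pole low-pass, the −3 dB point is at the pole: ω = 67 rad/s.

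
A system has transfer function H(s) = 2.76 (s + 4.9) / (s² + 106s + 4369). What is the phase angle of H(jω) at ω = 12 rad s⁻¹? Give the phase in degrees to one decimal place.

∠(j12 + 4.9) = arctan(12/4.9) = 67.79°
∠[(j12)² + 106(j12) + 4369] = ∠[4225 + j1272] = 16.76°
∠H(j12) = 67.79° − 16.76° = 51.03°

51.0°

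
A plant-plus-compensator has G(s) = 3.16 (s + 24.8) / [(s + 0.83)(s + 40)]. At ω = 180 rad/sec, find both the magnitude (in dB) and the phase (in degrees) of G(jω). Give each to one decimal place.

|j180 + 24.8| = √(180² + 24.8²) = 181.7
|j180 + 0.83| = √(180² + 0.83²) = 180
|j180 + 40| = √(180² + 40²) = 184.4
|G(j180)| = 3.16 × 181.7 / (180 × 184.4) = 0.017299
20 log₁₀(0.017299) = -35.24 dB
∠(j180 + 24.8) = arctan(180/24.8) = 82.16°
∠(j180 + 0.83) = arctan(180/0.83) = 89.74°
∠(j180 + 40) = arctan(180/40) = 77.47°
∠G(j180) = 82.16° − (89.74° + 77.47°) = -85.05°

|G| = -35.2 dB, ∠G = -85.1°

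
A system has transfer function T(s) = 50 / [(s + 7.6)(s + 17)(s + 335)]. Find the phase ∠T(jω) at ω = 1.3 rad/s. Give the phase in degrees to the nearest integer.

∠(j1.3 + 7.6) = arctan(1.3/7.6) = 9.71°
∠(j1.3 + 17) = arctan(1.3/17) = 4.37°
∠(j1.3 + 335) = arctan(1.3/335) = 0.22°
∠T(j1.3) = − (9.71° + 4.37° + 0.22°) = -14.30°

-14°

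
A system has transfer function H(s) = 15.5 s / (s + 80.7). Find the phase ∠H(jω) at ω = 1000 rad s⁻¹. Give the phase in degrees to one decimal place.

∠(j1000) = 90.00°
∠(j1000 + 80.7) = arctan(1000/80.7) = 85.39°
∠H(j1000) = 90.00° − 85.39° = 4.61°

4.6°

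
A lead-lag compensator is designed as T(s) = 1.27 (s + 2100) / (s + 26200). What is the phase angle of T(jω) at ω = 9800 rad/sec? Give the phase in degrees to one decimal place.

57.4 deg

∠(j9800 + 2100) = arctan(9800/2100) = 77.91°
∠(j9800 + 26200) = arctan(9800/26200) = 20.51°
∠T(j9800) = 77.91° − 20.51° = 57.40°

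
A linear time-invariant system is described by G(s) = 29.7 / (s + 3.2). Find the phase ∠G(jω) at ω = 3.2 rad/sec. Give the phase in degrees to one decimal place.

∠(j3.2 + 3.2) = arctan(3.2/3.2) = 45.00°
∠G(j3.2) = −45.00° = -45.00°

-45.0°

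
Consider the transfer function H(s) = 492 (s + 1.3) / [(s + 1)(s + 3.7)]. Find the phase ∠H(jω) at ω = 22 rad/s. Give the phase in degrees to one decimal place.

-81.2°

∠(j22 + 1.3) = arctan(22/1.3) = 86.62°
∠(j22 + 1) = arctan(22/1) = 87.40°
∠(j22 + 3.7) = arctan(22/3.7) = 80.45°
∠H(j22) = 86.62° − (87.40° + 80.45°) = -81.23°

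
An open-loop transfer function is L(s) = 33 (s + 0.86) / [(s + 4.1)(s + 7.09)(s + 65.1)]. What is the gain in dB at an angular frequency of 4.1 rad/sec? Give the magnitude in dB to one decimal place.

|j4.1 + 0.86| = √(4.1² + 0.86²) = 4.189
|j4.1 + 4.1| = √(4.1² + 4.1²) = 5.798
|j4.1 + 7.09| = √(4.1² + 7.09²) = 8.19
|j4.1 + 65.1| = √(4.1² + 65.1²) = 65.23
|L(j4.1)| = 33 × 4.189 / (5.798 × 8.19 × 65.23) = 0.044629
20 log₁₀(0.044629) = -27.01 dB

-27.0 dB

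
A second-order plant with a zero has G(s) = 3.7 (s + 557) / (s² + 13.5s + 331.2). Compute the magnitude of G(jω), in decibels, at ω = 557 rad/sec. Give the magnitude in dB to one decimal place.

-40.5 dB

|j557 + 557| = √(557² + 557²) = 787.7
|(j557)² + 13.5(j557) + 331.2| = |-3.0992e+05 + j7519.5| = 3.1e+05
|G(j557)| = 3.7 × 787.7 / 3.1e+05 = 0.0094015
20 log₁₀(0.0094015) = -40.54 dB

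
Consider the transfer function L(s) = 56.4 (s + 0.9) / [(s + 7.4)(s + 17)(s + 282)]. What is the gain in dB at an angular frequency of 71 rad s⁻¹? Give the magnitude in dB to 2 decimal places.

|j71 + 0.9| = √(71² + 0.9²) = 71.01
|j71 + 7.4| = √(71² + 7.4²) = 71.38
|j71 + 17| = √(71² + 17²) = 73.01
|j71 + 282| = √(71² + 282²) = 290.8
|L(j71)| = 56.4 × 71.01 / (71.38 × 73.01 × 290.8) = 0.0026425
20 log₁₀(0.0026425) = -51.560 dB

-51.56 dB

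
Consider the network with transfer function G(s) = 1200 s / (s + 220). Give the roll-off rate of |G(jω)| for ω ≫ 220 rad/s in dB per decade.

With 1 zero and 1 pole, the high-frequency asymptotic slope is 20 × (1 − 1) = 0 dB/decade.

0 dB/decade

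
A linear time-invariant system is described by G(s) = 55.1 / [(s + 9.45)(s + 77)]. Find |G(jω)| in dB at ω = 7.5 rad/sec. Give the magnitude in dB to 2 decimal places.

|j7.5 + 9.45| = √(7.5² + 9.45²) = 12.06
|j7.5 + 77| = √(7.5² + 77²) = 77.36
|G(j7.5)| = 55.1 / (12.06 × 77.36) = 0.059034
20 log₁₀(0.059034) = -24.578 dB

-24.58 dB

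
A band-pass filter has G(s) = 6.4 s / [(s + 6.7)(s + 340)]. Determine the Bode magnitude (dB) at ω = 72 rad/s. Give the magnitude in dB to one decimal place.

-34.7 dB

|j72| = 72
|j72 + 6.7| = √(72² + 6.7²) = 72.31
|j72 + 340| = √(72² + 340²) = 347.5
|G(j72)| = 6.4 × 72 / (72.31 × 347.5) = 0.018336
20 log₁₀(0.018336) = -34.73 dB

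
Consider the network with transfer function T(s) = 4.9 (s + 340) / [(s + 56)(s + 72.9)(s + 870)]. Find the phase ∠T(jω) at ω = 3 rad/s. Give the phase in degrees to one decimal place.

-5.1°

∠(j3 + 340) = arctan(3/340) = 0.51°
∠(j3 + 56) = arctan(3/56) = 3.07°
∠(j3 + 72.9) = arctan(3/72.9) = 2.36°
∠(j3 + 870) = arctan(3/870) = 0.20°
∠T(j3) = 0.51° − (3.07° + 2.36° + 0.20°) = -5.12°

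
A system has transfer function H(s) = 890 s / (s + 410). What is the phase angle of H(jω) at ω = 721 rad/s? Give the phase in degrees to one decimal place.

29.6°

∠(j721) = 90.00°
∠(j721 + 410) = arctan(721/410) = 60.38°
∠H(j721) = 90.00° − 60.38° = 29.62°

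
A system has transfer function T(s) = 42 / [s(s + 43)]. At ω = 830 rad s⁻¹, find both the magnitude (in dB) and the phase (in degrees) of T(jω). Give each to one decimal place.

|j830 + 43| = √(830² + 43²) = 831.1
|j830| = 830
|T(j830)| = 42 / (831.1 × 830) = 6.0885e-05
20 log₁₀(6.0885e-05) = -84.31 dB
∠(j830 + 43) = arctan(830/43) = 87.03°
∠(j830) = 90.00°
∠T(j830) = − (87.03° + 90.00°) = -177.03°

|T| = -84.3 dB, ∠T = -177.0°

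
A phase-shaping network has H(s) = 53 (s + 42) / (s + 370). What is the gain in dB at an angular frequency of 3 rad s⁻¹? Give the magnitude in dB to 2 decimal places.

|j3 + 42| = √(3² + 42²) = 42.11
|j3 + 370| = √(3² + 370²) = 370
|H(j3)| = 53 × 42.11 / 370 = 6.0313
20 log₁₀(6.0313) = 15.608 dB

15.61 dB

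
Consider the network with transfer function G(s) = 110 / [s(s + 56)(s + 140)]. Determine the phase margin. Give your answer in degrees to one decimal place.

Gain crossover: |G(jω)| = 1 at ω ≈ 0.014 rad/s.
∠G(j0.014) = −90° − arctan(0.014/56) − arctan(0.014/140) ≈ -90.02°
PM = 180° + (-90.02°) = 89.98°

90.0°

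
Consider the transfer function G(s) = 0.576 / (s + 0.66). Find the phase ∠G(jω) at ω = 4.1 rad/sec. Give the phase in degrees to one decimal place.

∠(j4.1 + 0.66) = arctan(4.1/0.66) = 80.86°
∠G(j4.1) = −80.86° = -80.86°

-80.9°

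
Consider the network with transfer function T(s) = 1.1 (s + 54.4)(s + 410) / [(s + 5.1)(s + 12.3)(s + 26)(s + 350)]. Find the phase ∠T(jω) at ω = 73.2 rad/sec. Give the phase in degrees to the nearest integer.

-185°

∠(j73.2 + 54.4) = arctan(73.2/54.4) = 53.38°
∠(j73.2 + 410) = arctan(73.2/410) = 10.12°
∠(j73.2 + 5.1) = arctan(73.2/5.1) = 86.01°
∠(j73.2 + 12.3) = arctan(73.2/12.3) = 80.46°
∠(j73.2 + 26) = arctan(73.2/26) = 70.45°
∠(j73.2 + 350) = arctan(73.2/350) = 11.81°
∠T(j73.2) = 53.38° + 10.12° − (86.01° + 80.46° + 70.45° + 11.81°) = -185.23°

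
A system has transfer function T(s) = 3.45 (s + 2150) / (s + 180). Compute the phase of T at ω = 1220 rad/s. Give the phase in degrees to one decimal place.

∠(j1220 + 2150) = arctan(1220/2150) = 29.57°
∠(j1220 + 180) = arctan(1220/180) = 81.61°
∠T(j1220) = 29.57° − 81.61° = -52.03°

-52.0°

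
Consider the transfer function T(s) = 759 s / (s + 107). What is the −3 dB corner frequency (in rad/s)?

For a single-pole high-pass, the −3 dB point is at the pole: ω = 107 rad/s.

107 rad/s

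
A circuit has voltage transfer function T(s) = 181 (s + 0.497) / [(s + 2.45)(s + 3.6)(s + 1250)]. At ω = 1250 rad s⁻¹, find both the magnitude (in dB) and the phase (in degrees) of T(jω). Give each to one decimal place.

|T| = -81.7 dB, ∠T = -134.7 deg

|j1250 + 0.497| = √(1250² + 0.497²) = 1250
|j1250 + 2.45| = √(1250² + 2.45²) = 1250
|j1250 + 3.6| = √(1250² + 3.6²) = 1250
|j1250 + 1250| = √(1250² + 1250²) = 1768
|T(j1250)| = 181 × 1250 / (1250 × 1250 × 1768) = 8.1911e-05
20 log₁₀(8.1911e-05) = -81.73 dB
∠(j1250 + 0.497) = arctan(1250/0.497) = 89.98°
∠(j1250 + 2.45) = arctan(1250/2.45) = 89.89°
∠(j1250 + 3.6) = arctan(1250/3.6) = 89.83°
∠(j1250 + 1250) = arctan(1250/1250) = 45.00°
∠T(j1250) = 89.98° − (89.89° + 89.83° + 45.00°) = -134.75°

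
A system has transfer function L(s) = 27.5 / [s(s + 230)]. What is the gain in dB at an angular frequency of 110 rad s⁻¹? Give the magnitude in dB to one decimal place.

|j110 + 230| = √(110² + 230²) = 255
|j110| = 110
|L(j110)| = 27.5 / (255 × 110) = 0.00098058
20 log₁₀(0.00098058) = -60.17 dB

-60.2 dB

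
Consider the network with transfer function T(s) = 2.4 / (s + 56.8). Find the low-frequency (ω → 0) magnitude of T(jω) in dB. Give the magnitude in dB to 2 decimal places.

T(0) = 2.4 / 56.8 = 0.042254
20 log₁₀(0.042254) = -27.483 dB

-27.48 dB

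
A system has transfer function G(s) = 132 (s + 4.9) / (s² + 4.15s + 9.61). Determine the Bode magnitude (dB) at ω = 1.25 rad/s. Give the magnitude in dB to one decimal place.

|j1.25 + 4.9| = √(1.25² + 4.9²) = 5.057
|(j1.25)² + 4.15(j1.25) + 9.61| = |8.0475 + j5.1875| = 9.575
|G(j1.25)| = 132 × 5.057 / 9.575 = 69.717
20 log₁₀(69.717) = 36.87 dB

36.9 dB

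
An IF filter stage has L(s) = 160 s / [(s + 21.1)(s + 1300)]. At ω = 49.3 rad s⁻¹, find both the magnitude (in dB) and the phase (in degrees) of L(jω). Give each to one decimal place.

|j49.3| = 49.3
|j49.3 + 21.1| = √(49.3² + 21.1²) = 53.63
|j49.3 + 1300| = √(49.3² + 1300²) = 1301
|L(j49.3)| = 160 × 49.3 / (53.63 × 1301) = 0.11307
20 log₁₀(0.11307) = -18.93 dB
∠(j49.3) = 90.00°
∠(j49.3 + 21.1) = arctan(49.3/21.1) = 66.83°
∠(j49.3 + 1300) = arctan(49.3/1300) = 2.17°
∠L(j49.3) = 90.00° − (66.83° + 2.17°) = 21.00°

|L| = -18.9 dB, ∠L = 21.0°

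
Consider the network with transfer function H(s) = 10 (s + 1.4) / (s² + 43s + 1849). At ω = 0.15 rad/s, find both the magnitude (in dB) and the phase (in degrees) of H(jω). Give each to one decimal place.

|j0.15 + 1.4| = √(0.15² + 1.4²) = 1.408
|(j0.15)² + 43(j0.15) + 1849| = |1849 + j6.45| = 1849
|H(j0.15)| = 10 × 1.408 / 1849 = 0.007615
20 log₁₀(0.007615) = -42.37 dB
∠(j0.15 + 1.4) = arctan(0.15/1.4) = 6.12°
∠[(j0.15)² + 43(j0.15) + 1849] = ∠[1849 + j6.45] = 0.20°
∠H(j0.15) = 6.12° − 0.20° = 5.92°

|H| = -42.4 dB, ∠H = 5.9 deg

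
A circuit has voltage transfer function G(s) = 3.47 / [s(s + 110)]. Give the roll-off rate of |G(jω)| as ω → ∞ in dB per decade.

With 0 zeros and 2 poles, the high-frequency asymptotic slope is 20 × (0 − 2) = -40 dB/decade.

-40 dB/decade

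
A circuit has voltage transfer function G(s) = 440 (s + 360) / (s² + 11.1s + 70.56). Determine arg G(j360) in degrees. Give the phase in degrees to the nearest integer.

-133 deg

∠(j360 + 360) = arctan(360/360) = 45.00°
∠[(j360)² + 11.1(j360) + 70.56] = ∠[-1.2953e+05 + j3996] = 178.23°
∠G(j360) = 45.00° − 178.23° = -133.23°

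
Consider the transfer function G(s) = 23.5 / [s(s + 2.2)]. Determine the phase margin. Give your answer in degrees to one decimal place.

Gain crossover: |G(jω)| = 1 at ω ≈ 4.6 rad/sec.
∠G(j4.6) = −90° − arctan(4.6/2.2) ≈ -154.46°
PM = 180° + (-154.46°) = 25.54°

25.5°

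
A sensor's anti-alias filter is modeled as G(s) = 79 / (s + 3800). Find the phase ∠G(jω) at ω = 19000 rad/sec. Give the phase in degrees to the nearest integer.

∠(j19000 + 3800) = arctan(19000/3800) = 78.69°
∠G(j19000) = −78.69° = -78.69°

-79°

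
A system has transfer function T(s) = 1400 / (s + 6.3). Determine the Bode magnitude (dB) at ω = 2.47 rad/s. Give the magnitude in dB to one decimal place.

|j2.47 + 6.3| = √(2.47² + 6.3²) = 6.767
|T(j2.47)| = 1400 / 6.767 = 206.89
20 log₁₀(206.89) = 46.31 dB

46.3 dB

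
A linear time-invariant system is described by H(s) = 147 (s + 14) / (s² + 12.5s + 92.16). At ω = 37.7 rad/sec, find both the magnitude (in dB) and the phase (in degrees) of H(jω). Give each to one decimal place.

|H| = 12.4 dB, ∠H = -90.9°

|j37.7 + 14| = √(37.7² + 14²) = 40.22
|(j37.7)² + 12.5(j37.7) + 92.16| = |-1329.1 + j471.25| = 1410
|H(j37.7)| = 147 × 40.22 / 1410 = 4.1921
20 log₁₀(4.1921) = 12.45 dB
∠(j37.7 + 14) = arctan(37.7/14) = 69.63°
∠[(j37.7)² + 12.5(j37.7) + 92.16] = ∠[-1329.1 + j471.25] = 160.48°
∠H(j37.7) = 69.63° − 160.48° = -90.85°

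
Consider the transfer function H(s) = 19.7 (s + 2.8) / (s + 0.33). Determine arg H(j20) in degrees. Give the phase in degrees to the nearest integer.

∠(j20 + 2.8) = arctan(20/2.8) = 82.03°
∠(j20 + 0.33) = arctan(20/0.33) = 89.05°
∠H(j20) = 82.03° − 89.05° = -7.02°

-7°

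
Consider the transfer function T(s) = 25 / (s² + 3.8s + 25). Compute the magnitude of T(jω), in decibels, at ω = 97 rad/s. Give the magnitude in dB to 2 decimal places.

-51.50 dB

|(j97)² + 3.8(j97) + 25| = |-9384 + j368.6| = 9391
|T(j97)| = 25 / 9391 = 0.0026621
20 log₁₀(0.0026621) = -51.496 dB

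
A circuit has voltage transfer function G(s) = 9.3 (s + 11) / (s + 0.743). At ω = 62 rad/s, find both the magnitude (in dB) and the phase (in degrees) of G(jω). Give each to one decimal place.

|G| = 19.5 dB, ∠G = -9.4°

|j62 + 11| = √(62² + 11²) = 62.97
|j62 + 0.743| = √(62² + 0.743²) = 62
|G(j62)| = 9.3 × 62.97 / 62 = 9.4446
20 log₁₀(9.4446) = 19.50 dB
∠(j62 + 11) = arctan(62/11) = 79.94°
∠(j62 + 0.743) = arctan(62/0.743) = 89.31°
∠G(j62) = 79.94° − 89.31° = -9.37°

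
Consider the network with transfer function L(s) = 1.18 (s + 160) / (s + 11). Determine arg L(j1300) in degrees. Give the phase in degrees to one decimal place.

∠(j1300 + 160) = arctan(1300/160) = 82.98°
∠(j1300 + 11) = arctan(1300/11) = 89.52°
∠L(j1300) = 82.98° − 89.52° = -6.53°

-6.5°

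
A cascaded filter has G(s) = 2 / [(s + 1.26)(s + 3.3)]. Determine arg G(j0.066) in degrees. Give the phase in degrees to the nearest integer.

∠(j0.066 + 1.26) = arctan(0.066/1.26) = 3.00°
∠(j0.066 + 3.3) = arctan(0.066/3.3) = 1.15°
∠G(j0.066) = − (3.00° + 1.15°) = -4.14°

-4°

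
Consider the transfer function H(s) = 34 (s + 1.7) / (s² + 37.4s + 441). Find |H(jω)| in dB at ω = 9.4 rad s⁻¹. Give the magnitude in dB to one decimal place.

-3.7 dB

|j9.4 + 1.7| = √(9.4² + 1.7²) = 9.552
|(j9.4)² + 37.4(j9.4) + 441| = |352.64 + j351.56| = 497.9
|H(j9.4)| = 34 × 9.552 / 497.9 = 0.65225
20 log₁₀(0.65225) = -3.71 dB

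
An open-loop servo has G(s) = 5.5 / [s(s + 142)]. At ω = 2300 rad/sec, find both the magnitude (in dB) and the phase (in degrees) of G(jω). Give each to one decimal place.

|j2300 + 142| = √(2300² + 142²) = 2304
|j2300| = 2300
|G(j2300)| = 5.5 / (2304 × 2300) = 1.0377e-06
20 log₁₀(1.0377e-06) = -119.68 dB
∠(j2300 + 142) = arctan(2300/142) = 86.47°
∠(j2300) = 90.00°
∠G(j2300) = − (86.47° + 90.00°) = -176.47°

|G| = -119.7 dB, ∠G = -176.5°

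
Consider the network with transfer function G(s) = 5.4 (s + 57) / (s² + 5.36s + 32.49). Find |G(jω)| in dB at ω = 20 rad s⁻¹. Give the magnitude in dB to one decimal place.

-1.4 dB

|j20 + 57| = √(20² + 57²) = 60.41
|(j20)² + 5.36(j20) + 32.49| = |-367.51 + j107.2| = 382.8
|G(j20)| = 5.4 × 60.41 / 382.8 = 0.85208
20 log₁₀(0.85208) = -1.39 dB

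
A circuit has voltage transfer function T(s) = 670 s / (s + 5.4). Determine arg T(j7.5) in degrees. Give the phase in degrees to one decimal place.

35.8°

∠(j7.5) = 90.00°
∠(j7.5 + 5.4) = arctan(7.5/5.4) = 54.25°
∠T(j7.5) = 90.00° − 54.25° = 35.75°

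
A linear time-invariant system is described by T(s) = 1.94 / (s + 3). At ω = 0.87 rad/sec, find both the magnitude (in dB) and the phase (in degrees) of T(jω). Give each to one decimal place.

|T| = -4.1 dB, ∠T = -16.2 deg

|j0.87 + 3| = √(0.87² + 3²) = 3.124
|T(j0.87)| = 1.94 / 3.124 = 0.62108
20 log₁₀(0.62108) = -4.14 dB
∠(j0.87 + 3) = arctan(0.87/3) = 16.17°
∠T(j0.87) = −16.17° = -16.17°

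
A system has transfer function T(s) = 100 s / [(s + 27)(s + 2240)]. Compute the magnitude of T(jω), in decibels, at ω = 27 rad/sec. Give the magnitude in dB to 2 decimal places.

-30.02 dB

|j27| = 27
|j27 + 27| = √(27² + 27²) = 38.18
|j27 + 2240| = √(27² + 2240²) = 2240
|T(j27)| = 100 × 27 / (38.18 × 2240) = 0.031565
20 log₁₀(0.031565) = -30.016 dB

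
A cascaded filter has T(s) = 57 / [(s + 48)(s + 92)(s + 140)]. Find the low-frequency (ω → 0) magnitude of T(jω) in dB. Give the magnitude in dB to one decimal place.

T(0) = 57 / (48 × 92 × 140) = 9.2197e-05
20 log₁₀(9.2197e-05) = -80.71 dB

-80.7 dB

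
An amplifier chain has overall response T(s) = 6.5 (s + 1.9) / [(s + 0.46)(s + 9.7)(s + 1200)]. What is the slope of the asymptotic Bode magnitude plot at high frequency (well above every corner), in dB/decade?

-40 dB/decade

With 1 zero and 3 poles, the high-frequency asymptotic slope is 20 × (1 − 3) = -40 dB/decade.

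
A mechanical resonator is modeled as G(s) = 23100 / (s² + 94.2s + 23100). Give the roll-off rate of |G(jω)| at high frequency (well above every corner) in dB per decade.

-40 dB/decade

With 0 zeros and 2 poles, the high-frequency asymptotic slope is 20 × (0 − 2) = -40 dB/decade.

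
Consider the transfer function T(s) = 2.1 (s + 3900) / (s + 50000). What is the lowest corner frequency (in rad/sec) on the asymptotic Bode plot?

Break frequencies occur at each pole and zero magnitude: 3900 rad/sec, 50000 rad/sec.
The lowest is 3900 rad/sec.

3900 rad/sec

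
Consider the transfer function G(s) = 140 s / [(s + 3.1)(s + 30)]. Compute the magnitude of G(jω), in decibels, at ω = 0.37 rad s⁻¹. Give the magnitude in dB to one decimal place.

|j0.37| = 0.37
|j0.37 + 3.1| = √(0.37² + 3.1²) = 3.122
|j0.37 + 30| = √(0.37² + 30²) = 30
|G(j0.37)| = 140 × 0.37 / (3.122 × 30) = 0.55302
20 log₁₀(0.55302) = -5.15 dB

-5.1 dB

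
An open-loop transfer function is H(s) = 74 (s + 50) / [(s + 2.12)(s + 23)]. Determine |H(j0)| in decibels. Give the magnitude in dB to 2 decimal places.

H(0) = 74 × 50 / (2.12 × 23) = 75.882
20 log₁₀(75.882) = 37.603 dB

37.60 dB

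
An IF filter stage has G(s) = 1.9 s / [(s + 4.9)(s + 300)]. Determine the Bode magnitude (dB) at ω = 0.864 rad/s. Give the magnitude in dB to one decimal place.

|j0.864| = 0.864
|j0.864 + 4.9| = √(0.864² + 4.9²) = 4.976
|j0.864 + 300| = √(0.864² + 300²) = 300
|G(j0.864)| = 1.9 × 0.864 / (4.976 × 300) = 0.0010998
20 log₁₀(0.0010998) = -59.17 dB

-59.2 dB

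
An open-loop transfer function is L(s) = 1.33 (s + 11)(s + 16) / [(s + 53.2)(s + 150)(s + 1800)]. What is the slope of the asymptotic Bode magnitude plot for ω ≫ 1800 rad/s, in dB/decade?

With 2 zeros and 3 poles, the high-frequency asymptotic slope is 20 × (2 − 3) = -20 dB/decade.

-20 dB/decade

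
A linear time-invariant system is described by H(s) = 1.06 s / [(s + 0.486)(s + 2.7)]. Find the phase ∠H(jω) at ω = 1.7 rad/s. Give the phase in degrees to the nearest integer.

∠(j1.7) = 90.00°
∠(j1.7 + 0.486) = arctan(1.7/0.486) = 74.05°
∠(j1.7 + 2.7) = arctan(1.7/2.7) = 32.20°
∠H(j1.7) = 90.00° − (74.05° + 32.20°) = -16.24°

-16°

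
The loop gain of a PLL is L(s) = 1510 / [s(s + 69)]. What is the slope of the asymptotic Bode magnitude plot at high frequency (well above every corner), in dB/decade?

-40 dB/decade

With 0 zeros and 2 poles, the high-frequency asymptotic slope is 20 × (0 − 2) = -40 dB/decade.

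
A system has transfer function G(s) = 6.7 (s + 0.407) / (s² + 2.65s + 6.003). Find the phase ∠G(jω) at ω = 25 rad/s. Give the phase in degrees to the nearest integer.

∠(j25 + 0.407) = arctan(25/0.407) = 89.07°
∠[(j25)² + 2.65(j25) + 6.003] = ∠[-619 + j66.25] = 173.89°
∠G(j25) = 89.07° − 173.89° = -84.82°

-85 deg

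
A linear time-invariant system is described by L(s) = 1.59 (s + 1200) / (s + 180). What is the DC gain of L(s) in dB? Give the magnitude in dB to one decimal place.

L(0) = 1.59 × 1200 / 180 = 10.6
20 log₁₀(10.6) = 20.51 dB

20.5 dB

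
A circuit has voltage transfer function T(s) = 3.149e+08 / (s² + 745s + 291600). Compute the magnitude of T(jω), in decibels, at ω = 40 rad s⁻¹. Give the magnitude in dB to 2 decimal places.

|(j40)² + 745(j40) + 291600| = |2.9e+05 + j29800| = 2.915e+05
|T(j40)| = 3.149e+08 / 2.915e+05 = 1080.2
20 log₁₀(1080.2) = 60.670 dB

60.67 dB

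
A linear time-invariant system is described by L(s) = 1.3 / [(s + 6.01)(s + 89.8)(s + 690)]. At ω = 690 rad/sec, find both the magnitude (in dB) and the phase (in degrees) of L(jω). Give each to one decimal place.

|L| = -171.1 dB, ∠L = -217.1 deg

|j690 + 6.01| = √(690² + 6.01²) = 690
|j690 + 89.8| = √(690² + 89.8²) = 695.8
|j690 + 690| = √(690² + 690²) = 975.8
|L(j690)| = 1.3 / (690 × 695.8 × 975.8) = 2.7747e-09
20 log₁₀(2.7747e-09) = -171.14 dB
∠(j690 + 6.01) = arctan(690/6.01) = 89.50°
∠(j690 + 89.8) = arctan(690/89.8) = 82.58°
∠(j690 + 690) = arctan(690/690) = 45.00°
∠L(j690) = − (89.50° + 82.58° + 45.00°) = -217.09°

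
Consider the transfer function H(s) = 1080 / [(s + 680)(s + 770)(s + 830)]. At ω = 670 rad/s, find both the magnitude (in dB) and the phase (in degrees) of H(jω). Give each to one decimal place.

|j670 + 680| = √(670² + 680²) = 954.6
|j670 + 770| = √(670² + 770²) = 1021
|j670 + 830| = √(670² + 830²) = 1067
|H(j670)| = 1080 / (954.6 × 1021 × 1067) = 1.0391e-06
20 log₁₀(1.0391e-06) = -119.67 dB
∠(j670 + 680) = arctan(670/680) = 44.58°
∠(j670 + 770) = arctan(670/770) = 41.03°
∠(j670 + 830) = arctan(670/830) = 38.91°
∠H(j670) = − (44.58° + 41.03° + 38.91°) = -124.51°

|H| = -119.7 dB, ∠H = -124.5°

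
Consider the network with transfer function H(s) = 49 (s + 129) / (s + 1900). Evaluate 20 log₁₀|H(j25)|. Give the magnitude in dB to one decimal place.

|j25 + 129| = √(25² + 129²) = 131.4
|j25 + 1900| = √(25² + 1900²) = 1900
|H(j25)| = 49 × 131.4 / 1900 = 3.3884
20 log₁₀(3.3884) = 10.60 dB

10.6 dB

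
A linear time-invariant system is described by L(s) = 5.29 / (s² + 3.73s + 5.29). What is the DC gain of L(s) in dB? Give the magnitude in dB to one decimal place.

0.0 dB

L(0) = 5.29 / 5.29 = 1
20 log₁₀(1) = 0.00 dB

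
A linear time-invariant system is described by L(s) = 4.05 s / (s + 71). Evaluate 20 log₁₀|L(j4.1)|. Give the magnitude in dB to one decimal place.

-12.6 dB

|j4.1| = 4.1
|j4.1 + 71| = √(4.1² + 71²) = 71.12
|L(j4.1)| = 4.05 × 4.1 / 71.12 = 0.23348
20 log₁₀(0.23348) = -12.63 dB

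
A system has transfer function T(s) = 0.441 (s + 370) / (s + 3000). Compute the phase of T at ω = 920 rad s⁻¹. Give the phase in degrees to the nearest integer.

∠(j920 + 370) = arctan(920/370) = 68.09°
∠(j920 + 3000) = arctan(920/3000) = 17.05°
∠T(j920) = 68.09° − 17.05° = 51.04°

51 deg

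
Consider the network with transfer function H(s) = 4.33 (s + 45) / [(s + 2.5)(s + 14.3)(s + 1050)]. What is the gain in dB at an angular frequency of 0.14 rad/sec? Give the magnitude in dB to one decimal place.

-45.7 dB

|j0.14 + 45| = √(0.14² + 45²) = 45
|j0.14 + 2.5| = √(0.14² + 2.5²) = 2.504
|j0.14 + 14.3| = √(0.14² + 14.3²) = 14.3
|j0.14 + 1050| = √(0.14² + 1050²) = 1050
|H(j0.14)| = 4.33 × 45 / (2.504 × 14.3 × 1050) = 0.0051825
20 log₁₀(0.0051825) = -45.71 dB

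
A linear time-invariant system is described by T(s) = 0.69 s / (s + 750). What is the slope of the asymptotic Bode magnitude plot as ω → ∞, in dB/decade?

With 1 zero and 1 pole, the high-frequency asymptotic slope is 20 × (1 − 1) = 0 dB/decade.

0 dB/decade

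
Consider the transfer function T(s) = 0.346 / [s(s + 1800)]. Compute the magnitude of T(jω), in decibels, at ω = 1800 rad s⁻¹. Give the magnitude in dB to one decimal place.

|j1800 + 1800| = √(1800² + 1800²) = 2546
|j1800| = 1800
|T(j1800)| = 0.346 / (2546 × 1800) = 7.5512e-08
20 log₁₀(7.5512e-08) = -142.44 dB

-142.4 dB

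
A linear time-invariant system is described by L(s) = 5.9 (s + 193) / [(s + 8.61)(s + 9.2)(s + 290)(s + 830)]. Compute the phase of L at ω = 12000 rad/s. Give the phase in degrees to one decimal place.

∠(j12000 + 193) = arctan(12000/193) = 89.08°
∠(j12000 + 8.61) = arctan(12000/8.61) = 89.96°
∠(j12000 + 9.2) = arctan(12000/9.2) = 89.96°
∠(j12000 + 290) = arctan(12000/290) = 88.62°
∠(j12000 + 830) = arctan(12000/830) = 86.04°
∠L(j12000) = 89.08° − (89.96° + 89.96° + 88.62° + 86.04°) = -265.50°

-265.5°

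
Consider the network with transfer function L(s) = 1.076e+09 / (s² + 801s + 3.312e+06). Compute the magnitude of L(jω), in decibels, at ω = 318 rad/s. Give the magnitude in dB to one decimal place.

50.5 dB

|(j318)² + 801(j318) + 3.312e+06| = |3.2109e+06 + j2.5472e+05| = 3.221e+06
|L(j318)| = 1.076e+09 / 3.221e+06 = 334.06
20 log₁₀(334.06) = 50.48 dB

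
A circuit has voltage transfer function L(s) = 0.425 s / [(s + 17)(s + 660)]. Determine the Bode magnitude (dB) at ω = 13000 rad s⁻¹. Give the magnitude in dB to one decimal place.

|j13000| = 1.3e+04
|j13000 + 17| = √(13000² + 17²) = 1.3e+04
|j13000 + 660| = √(13000² + 660²) = 1.302e+04
|L(j13000)| = 0.425 × 1.3e+04 / (1.3e+04 × 1.302e+04) = 3.265e-05
20 log₁₀(3.265e-05) = -89.72 dB

-89.7 dB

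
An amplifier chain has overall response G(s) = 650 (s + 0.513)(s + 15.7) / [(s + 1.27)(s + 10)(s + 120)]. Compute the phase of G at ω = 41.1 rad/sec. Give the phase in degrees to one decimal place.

∠(j41.1 + 0.513) = arctan(41.1/0.513) = 89.28°
∠(j41.1 + 15.7) = arctan(41.1/15.7) = 69.09°
∠(j41.1 + 1.27) = arctan(41.1/1.27) = 88.23°
∠(j41.1 + 10) = arctan(41.1/10) = 76.33°
∠(j41.1 + 120) = arctan(41.1/120) = 18.91°
∠G(j41.1) = 89.28° + 69.09° − (88.23° + 76.33° + 18.91°) = -25.08°

-25.1°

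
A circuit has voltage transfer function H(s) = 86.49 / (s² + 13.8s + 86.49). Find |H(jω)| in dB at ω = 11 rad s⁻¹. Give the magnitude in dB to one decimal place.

-5.1 dB

|(j11)² + 13.8(j11) + 86.49| = |-34.51 + j151.8| = 155.7
|H(j11)| = 86.49 / 155.7 = 0.55559
20 log₁₀(0.55559) = -5.10 dB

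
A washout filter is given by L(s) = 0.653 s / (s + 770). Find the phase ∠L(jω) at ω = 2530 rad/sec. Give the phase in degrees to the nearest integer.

∠(j2530) = 90.00°
∠(j2530 + 770) = arctan(2530/770) = 73.07°
∠L(j2530) = 90.00° − 73.07° = 16.93°

17°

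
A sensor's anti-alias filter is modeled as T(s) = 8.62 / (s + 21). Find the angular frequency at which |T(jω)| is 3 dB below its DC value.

For a single-pole low-pass, the −3 dB point is at the pole: ω = 21 rad s⁻¹.

21 rad s⁻¹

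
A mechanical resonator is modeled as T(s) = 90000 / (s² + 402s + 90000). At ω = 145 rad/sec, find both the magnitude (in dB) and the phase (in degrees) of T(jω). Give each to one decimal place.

|(j145)² + 402(j145) + 90000| = |68975 + j58290| = 9.031e+04
|T(j145)| = 90000 / 9.031e+04 = 0.99661
20 log₁₀(0.99661) = -0.03 dB
∠[(j145)² + 402(j145) + 90000] = ∠[68975 + j58290] = 40.20°
∠T(j145) = −40.20° = -40.20°

|T| = -0.0 dB, ∠T = -40.2°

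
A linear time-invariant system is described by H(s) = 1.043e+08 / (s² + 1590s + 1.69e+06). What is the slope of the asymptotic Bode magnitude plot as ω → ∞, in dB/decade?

-40 dB/decade

With 0 zeros and 2 poles, the high-frequency asymptotic slope is 20 × (0 − 2) = -40 dB/decade.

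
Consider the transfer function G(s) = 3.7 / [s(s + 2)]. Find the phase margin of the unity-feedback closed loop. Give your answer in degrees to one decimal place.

Gain crossover: |G(jω)| = 1 at ω ≈ 1.49 rad/s.
∠G(j1.49) = −90° − arctan(1.49/2) ≈ -126.60°
PM = 180° + (-126.60°) = 53.40°

53.4°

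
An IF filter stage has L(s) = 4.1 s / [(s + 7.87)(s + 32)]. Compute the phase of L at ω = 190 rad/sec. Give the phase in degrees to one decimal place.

∠(j190) = 90.00°
∠(j190 + 7.87) = arctan(190/7.87) = 87.63°
∠(j190 + 32) = arctan(190/32) = 80.44°
∠L(j190) = 90.00° − (87.63° + 80.44°) = -78.07°

-78.1°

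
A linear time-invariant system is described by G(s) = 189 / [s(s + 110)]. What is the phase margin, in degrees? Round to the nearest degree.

Gain crossover: |G(jω)| = 1 at ω ≈ 1.72 rad/s.
∠G(j1.72) = −90° − arctan(1.72/110) ≈ -90.89°
PM = 180° + (-90.89°) = 89.11°

89 deg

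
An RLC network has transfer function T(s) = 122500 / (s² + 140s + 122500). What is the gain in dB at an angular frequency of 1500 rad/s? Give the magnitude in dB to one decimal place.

-24.8 dB

|(j1500)² + 140(j1500) + 122500| = |-2.1275e+06 + j2.1e+05| = 2.138e+06
|T(j1500)| = 122500 / 2.138e+06 = 0.057301
20 log₁₀(0.057301) = -24.84 dB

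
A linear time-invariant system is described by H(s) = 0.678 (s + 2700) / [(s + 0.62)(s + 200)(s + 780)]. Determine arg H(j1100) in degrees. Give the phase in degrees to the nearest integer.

∠(j1100 + 2700) = arctan(1100/2700) = 22.17°
∠(j1100 + 0.62) = arctan(1100/0.62) = 89.97°
∠(j1100 + 200) = arctan(1100/200) = 79.70°
∠(j1100 + 780) = arctan(1100/780) = 54.66°
∠H(j1100) = 22.17° − (89.97° + 79.70° + 54.66°) = -202.16°

-202°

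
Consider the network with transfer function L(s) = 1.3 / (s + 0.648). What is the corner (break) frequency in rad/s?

The single real pole at s = −0.648 gives a corner at ω = 0.648 rad/s.

0.648 rad/s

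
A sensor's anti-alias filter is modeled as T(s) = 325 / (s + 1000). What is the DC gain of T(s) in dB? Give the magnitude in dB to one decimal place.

T(0) = 325 / 1000 = 0.325
20 log₁₀(0.325) = -9.76 dB

-9.8 dB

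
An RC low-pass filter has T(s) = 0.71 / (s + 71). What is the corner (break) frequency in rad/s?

The single real pole at s = −71 gives a corner at ω = 71 rad/s.

71 rad/s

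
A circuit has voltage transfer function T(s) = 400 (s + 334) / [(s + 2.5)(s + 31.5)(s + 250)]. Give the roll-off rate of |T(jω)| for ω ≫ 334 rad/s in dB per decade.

-40 dB/decade

With 1 zero and 3 poles, the high-frequency asymptotic slope is 20 × (1 − 3) = -40 dB/decade.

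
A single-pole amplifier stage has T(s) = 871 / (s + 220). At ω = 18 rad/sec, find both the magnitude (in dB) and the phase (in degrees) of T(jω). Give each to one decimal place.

|T| = 11.9 dB, ∠T = -4.7°

|j18 + 220| = √(18² + 220²) = 220.7
|T(j18)| = 871 / 220.7 = 3.9459
20 log₁₀(3.9459) = 11.92 dB
∠(j18 + 220) = arctan(18/220) = 4.68°
∠T(j18) = −4.68° = -4.68°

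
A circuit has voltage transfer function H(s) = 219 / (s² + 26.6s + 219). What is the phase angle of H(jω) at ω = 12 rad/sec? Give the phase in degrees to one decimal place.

-76.8°

∠[(j12)² + 26.6(j12) + 219] = ∠[75 + j319.2] = 76.78°
∠H(j12) = −76.78° = -76.78°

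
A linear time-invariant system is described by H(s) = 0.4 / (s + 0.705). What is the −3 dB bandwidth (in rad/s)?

For a single-pole low-pass, the −3 dB point is at the pole: ω = 0.705 rad/s.

0.705 rad/s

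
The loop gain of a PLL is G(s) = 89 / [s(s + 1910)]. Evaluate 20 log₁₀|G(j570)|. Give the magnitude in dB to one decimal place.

-82.1 dB

|j570 + 1910| = √(570² + 1910²) = 1993
|j570| = 570
|G(j570)| = 89 / (1993 × 570) = 7.8335e-05
20 log₁₀(7.8335e-05) = -82.12 dB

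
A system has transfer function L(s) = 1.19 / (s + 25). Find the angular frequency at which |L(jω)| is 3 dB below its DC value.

For a single-pole low-pass, the −3 dB point is at the pole: ω = 25 rad/s.

25 rad/s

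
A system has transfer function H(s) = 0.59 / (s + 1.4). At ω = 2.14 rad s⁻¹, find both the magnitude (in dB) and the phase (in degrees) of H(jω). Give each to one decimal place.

|H| = -12.7 dB, ∠H = -56.8°

|j2.14 + 1.4| = √(2.14² + 1.4²) = 2.557
|H(j2.14)| = 0.59 / 2.557 = 0.23072
20 log₁₀(0.23072) = -12.74 dB
∠(j2.14 + 1.4) = arctan(2.14/1.4) = 56.81°
∠H(j2.14) = −56.81° = -56.81°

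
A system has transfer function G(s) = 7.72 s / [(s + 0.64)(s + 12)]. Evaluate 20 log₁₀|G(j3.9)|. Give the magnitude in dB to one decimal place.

-4.4 dB

|j3.9| = 3.9
|j3.9 + 0.64| = √(3.9² + 0.64²) = 3.952
|j3.9 + 12| = √(3.9² + 12²) = 12.62
|G(j3.9)| = 7.72 × 3.9 / (3.952 × 12.62) = 0.60376
20 log₁₀(0.60376) = -4.38 dB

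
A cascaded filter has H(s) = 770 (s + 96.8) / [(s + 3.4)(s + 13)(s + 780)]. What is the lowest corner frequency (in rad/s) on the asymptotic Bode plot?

Break frequencies occur at each pole and zero magnitude: 3.4 rad/s, 13 rad/s, 96.8 rad/s, 780 rad/s.
The lowest is 3.4 rad/s.

3.4 rad/s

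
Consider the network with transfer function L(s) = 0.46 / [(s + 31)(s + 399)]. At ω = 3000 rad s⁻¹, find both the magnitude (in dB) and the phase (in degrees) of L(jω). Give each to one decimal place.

|j3000 + 31| = √(3000² + 31²) = 3000
|j3000 + 399| = √(3000² + 399²) = 3026
|L(j3000)| = 0.46 / (3000 × 3026) = 5.0662e-08
20 log₁₀(5.0662e-08) = -145.91 dB
∠(j3000 + 31) = arctan(3000/31) = 89.41°
∠(j3000 + 399) = arctan(3000/399) = 82.42°
∠L(j3000) = − (89.41° + 82.42°) = -171.83°

|L| = -145.9 dB, ∠L = -171.8°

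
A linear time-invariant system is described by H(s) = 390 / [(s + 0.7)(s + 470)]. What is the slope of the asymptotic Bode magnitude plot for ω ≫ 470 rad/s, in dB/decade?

With 0 zeros and 2 poles, the high-frequency asymptotic slope is 20 × (0 − 2) = -40 dB/decade.

-40 dB/decade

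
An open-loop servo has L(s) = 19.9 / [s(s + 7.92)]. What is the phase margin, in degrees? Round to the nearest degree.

73°

Gain crossover: |L(jω)| = 1 at ω ≈ 2.4 rad/s.
∠L(j2.4) = −90° − arctan(2.4/7.92) ≈ -106.89°
PM = 180° + (-106.89°) = 73.11°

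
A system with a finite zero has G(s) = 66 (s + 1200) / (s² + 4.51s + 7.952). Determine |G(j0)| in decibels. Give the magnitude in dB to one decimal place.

80.0 dB

G(0) = 66 × 1200 / 7.952 = 9959.8
20 log₁₀(9959.8) = 79.96 dB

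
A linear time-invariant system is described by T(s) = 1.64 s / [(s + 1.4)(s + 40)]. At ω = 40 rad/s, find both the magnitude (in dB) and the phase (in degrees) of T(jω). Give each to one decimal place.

|j40| = 40
|j40 + 1.4| = √(40² + 1.4²) = 40.02
|j40 + 40| = √(40² + 40²) = 56.57
|T(j40)| = 1.64 × 40 / (40.02 × 56.57) = 0.028974
20 log₁₀(0.028974) = -30.76 dB
∠(j40) = 90.00°
∠(j40 + 1.4) = arctan(40/1.4) = 88.00°
∠(j40 + 40) = arctan(40/40) = 45.00°
∠T(j40) = 90.00° − (88.00° + 45.00°) = -43.00°

|T| = -30.8 dB, ∠T = -43.0°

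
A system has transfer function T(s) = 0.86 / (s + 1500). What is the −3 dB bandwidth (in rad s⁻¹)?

For a single-pole low-pass, the −3 dB point is at the pole: ω = 1500 rad s⁻¹.

1500 rad s⁻¹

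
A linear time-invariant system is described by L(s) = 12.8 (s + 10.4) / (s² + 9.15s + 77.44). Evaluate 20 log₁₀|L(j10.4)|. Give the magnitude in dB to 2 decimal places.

|j10.4 + 10.4| = √(10.4² + 10.4²) = 14.71
|(j10.4)² + 9.15(j10.4) + 77.44| = |-30.72 + j95.16| = 100
|L(j10.4)| = 12.8 × 14.71 / 100 = 1.8827
20 log₁₀(1.8827) = 5.496 dB

5.50 dB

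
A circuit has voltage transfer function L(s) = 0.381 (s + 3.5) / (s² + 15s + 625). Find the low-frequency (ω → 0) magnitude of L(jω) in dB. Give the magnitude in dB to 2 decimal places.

L(0) = 0.381 × 3.5 / 625 = 0.0021336
20 log₁₀(0.0021336) = -53.418 dB

-53.42 dB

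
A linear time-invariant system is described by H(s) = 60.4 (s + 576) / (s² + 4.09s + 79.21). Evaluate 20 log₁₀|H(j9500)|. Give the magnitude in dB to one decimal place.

|j9500 + 576| = √(9500² + 576²) = 9517
|(j9500)² + 4.09(j9500) + 79.21| = |-9.025e+07 + j38855| = 9.025e+07
|H(j9500)| = 60.4 × 9517 / 9.025e+07 = 0.0063696
20 log₁₀(0.0063696) = -43.92 dB

-43.9 dB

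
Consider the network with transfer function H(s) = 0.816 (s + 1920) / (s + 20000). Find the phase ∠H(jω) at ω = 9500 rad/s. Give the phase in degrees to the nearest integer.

53°

∠(j9500 + 1920) = arctan(9500/1920) = 78.57°
∠(j9500 + 20000) = arctan(9500/20000) = 25.41°
∠H(j9500) = 78.57° − 25.41° = 53.17°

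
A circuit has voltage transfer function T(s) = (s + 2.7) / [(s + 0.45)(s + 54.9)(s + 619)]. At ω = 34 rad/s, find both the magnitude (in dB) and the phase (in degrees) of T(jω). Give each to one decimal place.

|j34 + 2.7| = √(34² + 2.7²) = 34.11
|j34 + 0.45| = √(34² + 0.45²) = 34
|j34 + 54.9| = √(34² + 54.9²) = 64.58
|j34 + 619| = √(34² + 619²) = 619.9
|T(j34)| = 1 × 34.11 / (34 × 64.58 × 619.9) = 2.5056e-05
20 log₁₀(2.5056e-05) = -92.02 dB
∠(j34 + 2.7) = arctan(34/2.7) = 85.46°
∠(j34 + 0.45) = arctan(34/0.45) = 89.24°
∠(j34 + 54.9) = arctan(34/54.9) = 31.77°
∠(j34 + 619) = arctan(34/619) = 3.14°
∠T(j34) = 85.46° − (89.24° + 31.77° + 3.14°) = -38.70°

|T| = -92.0 dB, ∠T = -38.7 deg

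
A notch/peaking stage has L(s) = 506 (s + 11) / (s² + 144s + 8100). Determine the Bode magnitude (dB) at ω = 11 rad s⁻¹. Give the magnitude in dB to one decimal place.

|j11 + 11| = √(11² + 11²) = 15.56
|(j11)² + 144(j11) + 8100| = |7979 + j1584| = 8135
|L(j11)| = 506 × 15.56 / 8135 = 0.96765
20 log₁₀(0.96765) = -0.29 dB

-0.3 dB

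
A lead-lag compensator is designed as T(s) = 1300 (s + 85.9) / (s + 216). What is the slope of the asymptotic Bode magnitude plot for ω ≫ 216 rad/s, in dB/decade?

0 dB/decade

With 1 zero and 1 pole, the high-frequency asymptotic slope is 20 × (1 − 1) = 0 dB/decade.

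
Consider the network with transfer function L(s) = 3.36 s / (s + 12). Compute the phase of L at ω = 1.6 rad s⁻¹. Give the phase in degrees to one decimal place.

82.4°

∠(j1.6) = 90.00°
∠(j1.6 + 12) = arctan(1.6/12) = 7.59°
∠L(j1.6) = 90.00° − 7.59° = 82.41°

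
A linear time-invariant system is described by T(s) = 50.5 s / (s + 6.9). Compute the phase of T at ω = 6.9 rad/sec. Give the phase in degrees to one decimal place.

∠(j6.9) = 90.00°
∠(j6.9 + 6.9) = arctan(6.9/6.9) = 45.00°
∠T(j6.9) = 90.00° − 45.00° = 45.00°

45.0 deg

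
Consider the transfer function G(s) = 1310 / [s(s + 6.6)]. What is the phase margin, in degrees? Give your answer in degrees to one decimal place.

Gain crossover: |G(jω)| = 1 at ω ≈ 35.9 rad s⁻¹.
∠G(j35.9) = −90° − arctan(35.9/6.6) ≈ -169.58°
PM = 180° + (-169.58°) = 10.42°

10.4°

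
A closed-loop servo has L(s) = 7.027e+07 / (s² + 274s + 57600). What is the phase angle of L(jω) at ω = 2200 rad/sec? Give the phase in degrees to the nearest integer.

-173 deg

∠[(j2200)² + 274(j2200) + 57600] = ∠[-4.7824e+06 + j6.028e+05] = 172.82°
∠L(j2200) = −172.82° = -172.82°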